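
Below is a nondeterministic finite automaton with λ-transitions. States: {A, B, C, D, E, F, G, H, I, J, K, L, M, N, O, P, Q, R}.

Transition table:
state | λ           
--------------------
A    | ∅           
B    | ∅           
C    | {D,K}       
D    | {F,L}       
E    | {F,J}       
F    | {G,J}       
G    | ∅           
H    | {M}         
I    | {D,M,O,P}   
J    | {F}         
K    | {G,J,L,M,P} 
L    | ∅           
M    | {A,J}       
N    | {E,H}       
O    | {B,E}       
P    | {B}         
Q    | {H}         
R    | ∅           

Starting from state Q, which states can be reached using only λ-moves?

{A, F, G, H, J, M, Q}

Start with {Q}.
From Q via λ: add H.
From H via λ: add M.
From M via λ: add A, J.
From J via λ: add F.
From F via λ: add G.
No new states can be added; the closed set is {A, F, G, H, J, M, Q}.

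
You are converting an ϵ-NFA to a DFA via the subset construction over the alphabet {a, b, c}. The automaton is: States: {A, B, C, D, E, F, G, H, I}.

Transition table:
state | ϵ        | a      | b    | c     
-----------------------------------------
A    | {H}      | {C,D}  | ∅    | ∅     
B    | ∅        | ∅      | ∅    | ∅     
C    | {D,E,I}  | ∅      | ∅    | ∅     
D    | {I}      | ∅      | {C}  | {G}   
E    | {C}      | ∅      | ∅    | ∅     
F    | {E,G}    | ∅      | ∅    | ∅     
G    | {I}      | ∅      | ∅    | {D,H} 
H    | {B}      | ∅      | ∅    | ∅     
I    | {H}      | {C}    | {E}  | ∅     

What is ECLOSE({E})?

{B, C, D, E, H, I}

Start with {E}.
From E via ϵ: add C.
From C via ϵ: add D, I.
From I via ϵ: add H.
From H via ϵ: add B.
No new states can be added; the closed set is {B, C, D, E, H, I}.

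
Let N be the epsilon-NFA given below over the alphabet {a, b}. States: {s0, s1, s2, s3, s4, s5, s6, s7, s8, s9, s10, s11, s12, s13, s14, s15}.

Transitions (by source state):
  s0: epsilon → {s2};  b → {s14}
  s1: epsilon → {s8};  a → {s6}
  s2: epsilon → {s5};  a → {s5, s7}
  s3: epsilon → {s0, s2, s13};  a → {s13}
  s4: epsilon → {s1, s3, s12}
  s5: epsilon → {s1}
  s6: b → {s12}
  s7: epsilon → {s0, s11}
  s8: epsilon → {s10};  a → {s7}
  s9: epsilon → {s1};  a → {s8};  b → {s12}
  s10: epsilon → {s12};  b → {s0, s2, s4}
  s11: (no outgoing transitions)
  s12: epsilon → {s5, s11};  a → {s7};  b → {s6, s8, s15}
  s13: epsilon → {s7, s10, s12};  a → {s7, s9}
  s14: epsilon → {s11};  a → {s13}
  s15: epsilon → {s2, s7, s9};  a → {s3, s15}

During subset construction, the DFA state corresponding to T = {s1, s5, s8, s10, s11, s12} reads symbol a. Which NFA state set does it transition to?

{s0, s1, s2, s5, s6, s7, s8, s10, s11, s12}

s1 on a → {s6}.
s8 on a → {s7}.
s12 on a → {s7}.
No a-transition from s5, s10, s11.
Union after reading a: {s6, s7}.
Now take the epsilon-closure:
From s7 via epsilon: add s0, s11.
From s0 via epsilon: add s2.
From s2 via epsilon: add s5.
From s5 via epsilon: add s1.
From s1 via epsilon: add s8.
From s8 via epsilon: add s10.
From s10 via epsilon: add s12.
No new states can be added; the closed set is {s0, s1, s2, s5, s6, s7, s8, s10, s11, s12}.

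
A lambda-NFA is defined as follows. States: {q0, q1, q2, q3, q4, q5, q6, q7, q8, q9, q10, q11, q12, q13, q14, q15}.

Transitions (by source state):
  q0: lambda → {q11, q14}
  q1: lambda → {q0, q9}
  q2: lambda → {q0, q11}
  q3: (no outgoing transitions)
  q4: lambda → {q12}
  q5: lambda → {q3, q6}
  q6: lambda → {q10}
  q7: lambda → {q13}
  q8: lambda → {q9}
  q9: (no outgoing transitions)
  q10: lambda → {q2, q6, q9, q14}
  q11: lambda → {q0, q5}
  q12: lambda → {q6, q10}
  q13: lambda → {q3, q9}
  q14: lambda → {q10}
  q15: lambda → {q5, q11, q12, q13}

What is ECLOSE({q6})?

Start with {q6}.
From q6 via lambda: add q10.
From q10 via lambda: add q2, q9, q14.
From q2 via lambda: add q0, q11.
From q11 via lambda: add q5.
From q5 via lambda: add q3.
No new states can be added; the closed set is {q0, q2, q3, q5, q6, q9, q10, q11, q14}.

{q0, q2, q3, q5, q6, q9, q10, q11, q14}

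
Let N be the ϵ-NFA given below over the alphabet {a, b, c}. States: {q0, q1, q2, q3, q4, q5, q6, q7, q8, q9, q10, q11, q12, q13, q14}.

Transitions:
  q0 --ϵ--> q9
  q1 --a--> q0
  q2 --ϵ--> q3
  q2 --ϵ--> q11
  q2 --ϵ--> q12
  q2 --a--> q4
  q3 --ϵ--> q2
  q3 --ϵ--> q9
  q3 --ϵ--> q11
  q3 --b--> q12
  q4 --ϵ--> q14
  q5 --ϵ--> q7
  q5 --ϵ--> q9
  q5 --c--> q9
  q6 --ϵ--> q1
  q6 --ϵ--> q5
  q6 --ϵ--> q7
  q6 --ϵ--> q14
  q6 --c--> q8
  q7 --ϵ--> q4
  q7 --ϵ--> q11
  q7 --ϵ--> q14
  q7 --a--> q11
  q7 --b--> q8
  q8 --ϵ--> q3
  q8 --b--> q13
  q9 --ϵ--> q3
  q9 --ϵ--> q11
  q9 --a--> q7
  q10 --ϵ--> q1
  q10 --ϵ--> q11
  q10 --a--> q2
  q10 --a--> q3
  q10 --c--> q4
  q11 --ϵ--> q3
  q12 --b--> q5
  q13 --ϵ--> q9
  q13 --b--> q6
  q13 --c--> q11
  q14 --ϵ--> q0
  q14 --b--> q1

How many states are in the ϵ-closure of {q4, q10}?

10

Start with {q4, q10}.
From q4 via ϵ: add q14.
From q10 via ϵ: add q1, q11.
From q11 via ϵ: add q3.
From q14 via ϵ: add q0.
From q0 via ϵ: add q9.
From q3 via ϵ: add q2.
From q2 via ϵ: add q12.
ϵ-closure = {q0, q1, q2, q3, q4, q9, q10, q11, q12, q14}, which has 10 states.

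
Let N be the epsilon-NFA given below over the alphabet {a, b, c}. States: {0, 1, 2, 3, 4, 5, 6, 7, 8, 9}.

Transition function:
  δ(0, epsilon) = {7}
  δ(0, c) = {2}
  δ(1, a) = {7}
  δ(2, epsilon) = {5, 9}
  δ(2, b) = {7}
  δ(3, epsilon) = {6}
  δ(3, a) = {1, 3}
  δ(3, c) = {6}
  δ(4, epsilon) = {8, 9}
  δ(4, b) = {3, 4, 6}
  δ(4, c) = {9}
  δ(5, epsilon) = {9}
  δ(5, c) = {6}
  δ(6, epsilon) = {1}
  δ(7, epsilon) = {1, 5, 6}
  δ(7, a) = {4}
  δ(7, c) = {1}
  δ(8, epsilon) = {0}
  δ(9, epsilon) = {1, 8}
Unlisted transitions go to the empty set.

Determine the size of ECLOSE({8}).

Start with {8}.
From 8 via epsilon: add 0.
From 0 via epsilon: add 7.
From 7 via epsilon: add 1, 5, 6.
From 5 via epsilon: add 9.
epsilon-closure = {0, 1, 5, 6, 7, 8, 9}, which has 7 states.

7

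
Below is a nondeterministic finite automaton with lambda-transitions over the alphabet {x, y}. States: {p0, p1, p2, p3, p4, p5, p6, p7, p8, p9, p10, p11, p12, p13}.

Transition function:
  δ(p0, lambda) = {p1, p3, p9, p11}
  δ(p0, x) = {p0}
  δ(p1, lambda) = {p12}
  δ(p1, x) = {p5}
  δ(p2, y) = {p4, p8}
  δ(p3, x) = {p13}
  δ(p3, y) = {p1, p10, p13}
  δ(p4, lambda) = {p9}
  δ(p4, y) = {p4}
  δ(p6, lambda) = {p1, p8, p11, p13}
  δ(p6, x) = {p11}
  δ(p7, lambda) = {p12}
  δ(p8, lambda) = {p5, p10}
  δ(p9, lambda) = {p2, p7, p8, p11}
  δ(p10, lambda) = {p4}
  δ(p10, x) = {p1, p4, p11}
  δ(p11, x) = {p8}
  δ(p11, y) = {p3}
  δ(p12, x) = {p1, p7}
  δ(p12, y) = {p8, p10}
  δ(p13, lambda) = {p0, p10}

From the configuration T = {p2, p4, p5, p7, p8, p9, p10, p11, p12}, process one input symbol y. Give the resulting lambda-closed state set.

p2 on y → {p4, p8}.
p4 on y → {p4}.
p11 on y → {p3}.
p12 on y → {p8, p10}.
No y-transition from p5, p7, p8, p9, p10.
Union after reading y: {p3, p4, p8, p10}.
Now take the lambda-closure:
From p4 via lambda: add p9.
From p8 via lambda: add p5.
From p9 via lambda: add p2, p7, p11.
From p7 via lambda: add p12.
No new states can be added; the closed set is {p2, p3, p4, p5, p7, p8, p9, p10, p11, p12}.

{p2, p3, p4, p5, p7, p8, p9, p10, p11, p12}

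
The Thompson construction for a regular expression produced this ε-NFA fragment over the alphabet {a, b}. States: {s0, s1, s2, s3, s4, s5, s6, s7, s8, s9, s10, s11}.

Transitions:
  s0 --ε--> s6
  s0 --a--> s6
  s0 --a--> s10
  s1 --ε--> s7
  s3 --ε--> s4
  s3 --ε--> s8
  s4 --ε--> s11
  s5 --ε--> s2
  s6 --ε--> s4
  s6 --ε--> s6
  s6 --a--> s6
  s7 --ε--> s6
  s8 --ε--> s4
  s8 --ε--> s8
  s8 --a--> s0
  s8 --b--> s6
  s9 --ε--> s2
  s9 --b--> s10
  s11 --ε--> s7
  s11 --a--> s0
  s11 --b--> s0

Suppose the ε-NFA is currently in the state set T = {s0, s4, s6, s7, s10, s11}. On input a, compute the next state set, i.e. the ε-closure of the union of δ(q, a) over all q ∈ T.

{s0, s4, s6, s7, s10, s11}

s0 on a → {s6, s10}.
s6 on a → {s6}.
s11 on a → {s0}.
No a-transition from s4, s7, s10.
Union after reading a: {s0, s6, s10}.
Now take the ε-closure:
From s6 via ε: add s4.
From s4 via ε: add s11.
From s11 via ε: add s7.
No new states can be added; the closed set is {s0, s4, s6, s7, s10, s11}.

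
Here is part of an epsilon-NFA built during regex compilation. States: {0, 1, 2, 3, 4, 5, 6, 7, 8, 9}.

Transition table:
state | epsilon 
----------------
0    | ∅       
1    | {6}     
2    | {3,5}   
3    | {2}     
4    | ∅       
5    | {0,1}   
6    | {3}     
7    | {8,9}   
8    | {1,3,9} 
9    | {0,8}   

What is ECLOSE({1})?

{0, 1, 2, 3, 5, 6}

Start with {1}.
From 1 via epsilon: add 6.
From 6 via epsilon: add 3.
From 3 via epsilon: add 2.
From 2 via epsilon: add 5.
From 5 via epsilon: add 0.
No new states can be added; the closed set is {0, 1, 2, 3, 5, 6}.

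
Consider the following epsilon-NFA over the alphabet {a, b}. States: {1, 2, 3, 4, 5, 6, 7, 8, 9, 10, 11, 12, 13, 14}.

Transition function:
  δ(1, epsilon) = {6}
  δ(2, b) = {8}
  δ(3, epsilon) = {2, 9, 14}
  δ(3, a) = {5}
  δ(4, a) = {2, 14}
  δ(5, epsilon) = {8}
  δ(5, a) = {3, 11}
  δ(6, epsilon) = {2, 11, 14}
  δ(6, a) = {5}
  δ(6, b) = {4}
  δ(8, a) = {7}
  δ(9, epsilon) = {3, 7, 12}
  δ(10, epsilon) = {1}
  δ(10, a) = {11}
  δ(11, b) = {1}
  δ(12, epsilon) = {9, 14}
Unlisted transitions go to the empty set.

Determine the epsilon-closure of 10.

Start with {10}.
From 10 via epsilon: add 1.
From 1 via epsilon: add 6.
From 6 via epsilon: add 2, 11, 14.
No new states can be added; the closed set is {1, 2, 6, 10, 11, 14}.

{1, 2, 6, 10, 11, 14}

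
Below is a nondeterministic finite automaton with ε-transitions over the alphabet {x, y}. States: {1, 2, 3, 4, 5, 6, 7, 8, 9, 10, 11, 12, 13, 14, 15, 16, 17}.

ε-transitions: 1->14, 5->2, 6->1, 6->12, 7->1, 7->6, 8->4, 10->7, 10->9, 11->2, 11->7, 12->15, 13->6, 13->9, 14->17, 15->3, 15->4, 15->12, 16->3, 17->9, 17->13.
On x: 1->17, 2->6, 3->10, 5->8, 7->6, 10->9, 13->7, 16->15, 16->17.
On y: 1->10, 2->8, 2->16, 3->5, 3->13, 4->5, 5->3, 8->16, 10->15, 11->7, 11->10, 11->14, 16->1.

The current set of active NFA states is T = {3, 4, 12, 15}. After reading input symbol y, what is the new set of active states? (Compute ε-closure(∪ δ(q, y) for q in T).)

{1, 2, 3, 4, 5, 6, 9, 12, 13, 14, 15, 17}

3 on y → {5, 13}.
4 on y → {5}.
No y-transition from 12, 15.
Union after reading y: {5, 13}.
Now take the ε-closure:
From 5 via ε: add 2.
From 13 via ε: add 6, 9.
From 6 via ε: add 1, 12.
From 1 via ε: add 14.
From 12 via ε: add 15.
From 14 via ε: add 17.
From 15 via ε: add 3, 4.
No new states can be added; the closed set is {1, 2, 3, 4, 5, 6, 9, 12, 13, 14, 15, 17}.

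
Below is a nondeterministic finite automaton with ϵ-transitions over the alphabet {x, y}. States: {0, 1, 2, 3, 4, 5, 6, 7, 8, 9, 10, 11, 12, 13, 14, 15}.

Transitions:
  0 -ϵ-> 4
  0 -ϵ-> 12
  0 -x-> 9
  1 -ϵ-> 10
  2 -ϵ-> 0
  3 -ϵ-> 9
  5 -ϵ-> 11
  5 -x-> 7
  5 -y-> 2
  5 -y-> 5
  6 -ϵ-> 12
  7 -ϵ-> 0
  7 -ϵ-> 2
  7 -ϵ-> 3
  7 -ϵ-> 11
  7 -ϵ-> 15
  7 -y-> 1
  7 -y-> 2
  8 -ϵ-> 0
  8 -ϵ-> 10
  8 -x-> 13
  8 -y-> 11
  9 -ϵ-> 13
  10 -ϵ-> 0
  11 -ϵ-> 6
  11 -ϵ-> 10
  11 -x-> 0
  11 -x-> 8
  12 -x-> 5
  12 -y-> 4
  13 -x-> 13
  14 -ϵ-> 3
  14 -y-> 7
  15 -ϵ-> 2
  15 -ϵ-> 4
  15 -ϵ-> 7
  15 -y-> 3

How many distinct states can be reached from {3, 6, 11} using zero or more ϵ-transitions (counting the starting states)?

9

Start with {3, 6, 11}.
From 3 via ϵ: add 9.
From 6 via ϵ: add 12.
From 11 via ϵ: add 10.
From 9 via ϵ: add 13.
From 10 via ϵ: add 0.
From 0 via ϵ: add 4.
ϵ-closure = {0, 3, 4, 6, 9, 10, 11, 12, 13}, which has 9 states.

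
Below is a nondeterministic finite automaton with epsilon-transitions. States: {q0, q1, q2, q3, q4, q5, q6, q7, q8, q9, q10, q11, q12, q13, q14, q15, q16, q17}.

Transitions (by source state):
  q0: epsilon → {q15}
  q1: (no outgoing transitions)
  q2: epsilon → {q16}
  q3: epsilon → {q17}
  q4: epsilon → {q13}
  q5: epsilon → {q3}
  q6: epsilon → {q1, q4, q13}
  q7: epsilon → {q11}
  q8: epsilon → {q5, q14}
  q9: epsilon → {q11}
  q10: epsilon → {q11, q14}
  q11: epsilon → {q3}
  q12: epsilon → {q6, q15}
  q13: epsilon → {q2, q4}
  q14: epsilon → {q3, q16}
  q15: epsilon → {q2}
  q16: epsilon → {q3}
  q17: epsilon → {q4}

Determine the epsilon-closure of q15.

Start with {q15}.
From q15 via epsilon: add q2.
From q2 via epsilon: add q16.
From q16 via epsilon: add q3.
From q3 via epsilon: add q17.
From q17 via epsilon: add q4.
From q4 via epsilon: add q13.
No new states can be added; the closed set is {q2, q3, q4, q13, q15, q16, q17}.

{q2, q3, q4, q13, q15, q16, q17}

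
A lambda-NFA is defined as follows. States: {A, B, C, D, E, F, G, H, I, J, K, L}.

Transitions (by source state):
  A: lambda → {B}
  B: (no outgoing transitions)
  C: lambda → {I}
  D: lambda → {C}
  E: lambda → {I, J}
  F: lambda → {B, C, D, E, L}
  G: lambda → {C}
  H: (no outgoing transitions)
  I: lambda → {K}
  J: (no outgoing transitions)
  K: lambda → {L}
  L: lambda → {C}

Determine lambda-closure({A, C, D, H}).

Start with {A, C, D, H}.
From A via lambda: add B.
From C via lambda: add I.
From I via lambda: add K.
From K via lambda: add L.
No new states can be added; the closed set is {A, B, C, D, H, I, K, L}.

{A, B, C, D, H, I, K, L}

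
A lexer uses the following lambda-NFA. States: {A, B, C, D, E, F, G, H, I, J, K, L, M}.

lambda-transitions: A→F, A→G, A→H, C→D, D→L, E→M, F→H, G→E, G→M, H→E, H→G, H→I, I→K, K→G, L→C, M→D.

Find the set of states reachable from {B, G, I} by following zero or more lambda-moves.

{B, C, D, E, G, I, K, L, M}

Start with {B, G, I}.
From G via lambda: add E, M.
From I via lambda: add K.
From M via lambda: add D.
From D via lambda: add L.
From L via lambda: add C.
No new states can be added; the closed set is {B, C, D, E, G, I, K, L, M}.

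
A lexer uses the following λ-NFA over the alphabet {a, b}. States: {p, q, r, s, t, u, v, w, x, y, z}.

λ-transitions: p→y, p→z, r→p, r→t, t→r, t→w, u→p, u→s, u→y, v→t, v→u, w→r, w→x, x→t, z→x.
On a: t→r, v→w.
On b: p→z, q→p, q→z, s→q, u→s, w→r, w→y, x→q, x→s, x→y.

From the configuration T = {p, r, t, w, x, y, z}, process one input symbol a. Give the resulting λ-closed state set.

t on a → {r}.
No a-transition from p, r, w, x, y, z.
Union after reading a: {r}.
Now take the λ-closure:
From r via λ: add p, t.
From p via λ: add y, z.
From t via λ: add w.
From w via λ: add x.
No new states can be added; the closed set is {p, r, t, w, x, y, z}.

{p, r, t, w, x, y, z}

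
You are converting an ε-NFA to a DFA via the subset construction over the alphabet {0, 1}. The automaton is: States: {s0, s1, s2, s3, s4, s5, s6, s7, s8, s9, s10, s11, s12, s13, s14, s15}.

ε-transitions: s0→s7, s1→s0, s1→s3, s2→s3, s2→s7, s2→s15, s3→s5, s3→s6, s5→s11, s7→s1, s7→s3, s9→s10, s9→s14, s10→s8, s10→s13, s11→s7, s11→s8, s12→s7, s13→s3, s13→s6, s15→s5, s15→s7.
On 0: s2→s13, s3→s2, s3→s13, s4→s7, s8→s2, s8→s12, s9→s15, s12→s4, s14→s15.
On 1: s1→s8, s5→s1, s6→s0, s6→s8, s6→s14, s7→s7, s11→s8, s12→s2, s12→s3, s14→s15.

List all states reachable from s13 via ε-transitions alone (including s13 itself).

Start with {s13}.
From s13 via ε: add s3, s6.
From s3 via ε: add s5.
From s5 via ε: add s11.
From s11 via ε: add s7, s8.
From s7 via ε: add s1.
From s1 via ε: add s0.
No new states can be added; the closed set is {s0, s1, s3, s5, s6, s7, s8, s11, s13}.

{s0, s1, s3, s5, s6, s7, s8, s11, s13}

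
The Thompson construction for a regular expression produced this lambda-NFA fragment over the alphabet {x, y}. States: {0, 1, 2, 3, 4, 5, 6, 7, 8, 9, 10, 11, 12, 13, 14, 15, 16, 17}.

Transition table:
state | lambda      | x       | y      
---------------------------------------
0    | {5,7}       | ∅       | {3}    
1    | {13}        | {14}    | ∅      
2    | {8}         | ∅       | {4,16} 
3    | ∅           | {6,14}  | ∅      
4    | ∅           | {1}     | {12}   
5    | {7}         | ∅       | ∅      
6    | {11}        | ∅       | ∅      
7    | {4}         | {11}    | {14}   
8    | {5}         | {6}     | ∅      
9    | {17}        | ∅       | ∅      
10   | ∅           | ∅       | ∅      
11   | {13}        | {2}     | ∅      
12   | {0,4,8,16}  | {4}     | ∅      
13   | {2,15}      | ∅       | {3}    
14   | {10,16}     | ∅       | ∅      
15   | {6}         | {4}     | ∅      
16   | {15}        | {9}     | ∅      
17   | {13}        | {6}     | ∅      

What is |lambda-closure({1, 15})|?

10

Start with {1, 15}.
From 1 via lambda: add 13.
From 15 via lambda: add 6.
From 6 via lambda: add 11.
From 13 via lambda: add 2.
From 2 via lambda: add 8.
From 8 via lambda: add 5.
From 5 via lambda: add 7.
From 7 via lambda: add 4.
lambda-closure = {1, 2, 4, 5, 6, 7, 8, 11, 13, 15}, which has 10 states.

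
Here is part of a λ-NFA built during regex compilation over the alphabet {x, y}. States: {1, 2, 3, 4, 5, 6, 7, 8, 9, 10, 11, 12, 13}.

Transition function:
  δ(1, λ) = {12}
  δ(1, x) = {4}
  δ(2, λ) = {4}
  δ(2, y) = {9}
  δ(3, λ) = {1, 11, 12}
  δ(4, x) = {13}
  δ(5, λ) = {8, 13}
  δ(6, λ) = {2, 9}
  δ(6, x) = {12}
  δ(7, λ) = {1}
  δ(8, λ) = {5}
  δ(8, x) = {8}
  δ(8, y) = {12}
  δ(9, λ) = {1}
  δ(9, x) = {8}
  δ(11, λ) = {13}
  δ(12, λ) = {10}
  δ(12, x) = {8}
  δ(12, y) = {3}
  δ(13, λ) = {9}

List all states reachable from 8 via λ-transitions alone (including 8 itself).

Start with {8}.
From 8 via λ: add 5.
From 5 via λ: add 13.
From 13 via λ: add 9.
From 9 via λ: add 1.
From 1 via λ: add 12.
From 12 via λ: add 10.
No new states can be added; the closed set is {1, 5, 8, 9, 10, 12, 13}.

{1, 5, 8, 9, 10, 12, 13}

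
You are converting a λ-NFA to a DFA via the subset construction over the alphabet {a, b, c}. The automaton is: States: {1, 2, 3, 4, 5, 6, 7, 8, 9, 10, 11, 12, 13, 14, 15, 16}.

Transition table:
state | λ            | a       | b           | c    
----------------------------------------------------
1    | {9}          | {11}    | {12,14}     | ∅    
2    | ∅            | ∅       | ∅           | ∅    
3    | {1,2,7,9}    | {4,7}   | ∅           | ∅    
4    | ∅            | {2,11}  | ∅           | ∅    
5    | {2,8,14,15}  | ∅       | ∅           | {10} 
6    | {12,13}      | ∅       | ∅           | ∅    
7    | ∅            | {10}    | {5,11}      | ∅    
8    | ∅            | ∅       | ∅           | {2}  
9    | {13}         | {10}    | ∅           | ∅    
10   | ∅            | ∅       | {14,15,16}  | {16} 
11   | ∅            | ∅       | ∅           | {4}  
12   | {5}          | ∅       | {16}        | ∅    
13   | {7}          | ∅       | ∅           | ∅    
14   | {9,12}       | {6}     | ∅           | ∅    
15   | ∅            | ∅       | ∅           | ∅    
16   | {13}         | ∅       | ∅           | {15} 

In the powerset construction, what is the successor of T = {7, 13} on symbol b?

{2, 5, 7, 8, 9, 11, 12, 13, 14, 15}

7 on b → {5, 11}.
No b-transition from 13.
Union after reading b: {5, 11}.
Now take the λ-closure:
From 5 via λ: add 2, 8, 14, 15.
From 14 via λ: add 9, 12.
From 9 via λ: add 13.
From 13 via λ: add 7.
No new states can be added; the closed set is {2, 5, 7, 8, 9, 11, 12, 13, 14, 15}.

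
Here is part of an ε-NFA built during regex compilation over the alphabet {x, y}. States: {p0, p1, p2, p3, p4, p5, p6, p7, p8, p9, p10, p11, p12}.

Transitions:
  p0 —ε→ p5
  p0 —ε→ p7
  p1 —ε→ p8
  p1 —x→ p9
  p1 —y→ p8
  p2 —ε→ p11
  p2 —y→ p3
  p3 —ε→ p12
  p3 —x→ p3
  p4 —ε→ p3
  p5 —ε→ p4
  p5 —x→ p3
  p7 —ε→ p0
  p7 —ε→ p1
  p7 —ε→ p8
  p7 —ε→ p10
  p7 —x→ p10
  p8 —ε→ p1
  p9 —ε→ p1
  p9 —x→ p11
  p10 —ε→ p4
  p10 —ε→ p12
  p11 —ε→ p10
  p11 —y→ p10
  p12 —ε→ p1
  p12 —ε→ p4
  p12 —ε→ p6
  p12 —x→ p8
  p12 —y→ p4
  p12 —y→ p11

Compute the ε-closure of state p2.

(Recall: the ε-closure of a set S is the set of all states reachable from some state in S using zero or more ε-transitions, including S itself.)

Start with {p2}.
From p2 via ε: add p11.
From p11 via ε: add p10.
From p10 via ε: add p4, p12.
From p4 via ε: add p3.
From p12 via ε: add p1, p6.
From p1 via ε: add p8.
No new states can be added; the closed set is {p1, p2, p3, p4, p6, p8, p10, p11, p12}.

{p1, p2, p3, p4, p6, p8, p10, p11, p12}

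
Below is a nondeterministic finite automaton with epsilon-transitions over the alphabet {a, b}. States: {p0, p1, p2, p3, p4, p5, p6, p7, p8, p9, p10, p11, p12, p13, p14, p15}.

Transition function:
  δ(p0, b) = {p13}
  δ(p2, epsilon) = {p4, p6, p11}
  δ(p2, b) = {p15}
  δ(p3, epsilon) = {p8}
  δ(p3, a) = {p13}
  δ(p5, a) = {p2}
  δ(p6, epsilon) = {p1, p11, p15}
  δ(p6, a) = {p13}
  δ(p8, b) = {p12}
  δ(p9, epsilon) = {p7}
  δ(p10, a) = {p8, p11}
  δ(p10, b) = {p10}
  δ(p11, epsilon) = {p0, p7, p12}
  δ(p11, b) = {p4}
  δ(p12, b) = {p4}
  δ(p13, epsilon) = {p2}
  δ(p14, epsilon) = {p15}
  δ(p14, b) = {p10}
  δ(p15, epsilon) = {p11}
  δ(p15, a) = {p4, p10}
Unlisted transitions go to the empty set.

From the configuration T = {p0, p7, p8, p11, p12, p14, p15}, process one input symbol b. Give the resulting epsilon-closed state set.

p0 on b → {p13}.
p8 on b → {p12}.
p11 on b → {p4}.
p12 on b → {p4}.
p14 on b → {p10}.
No b-transition from p7, p15.
Union after reading b: {p4, p10, p12, p13}.
Now take the epsilon-closure:
From p13 via epsilon: add p2.
From p2 via epsilon: add p6, p11.
From p6 via epsilon: add p1, p15.
From p11 via epsilon: add p0, p7.
No new states can be added; the closed set is {p0, p1, p2, p4, p6, p7, p10, p11, p12, p13, p15}.

{p0, p1, p2, p4, p6, p7, p10, p11, p12, p13, p15}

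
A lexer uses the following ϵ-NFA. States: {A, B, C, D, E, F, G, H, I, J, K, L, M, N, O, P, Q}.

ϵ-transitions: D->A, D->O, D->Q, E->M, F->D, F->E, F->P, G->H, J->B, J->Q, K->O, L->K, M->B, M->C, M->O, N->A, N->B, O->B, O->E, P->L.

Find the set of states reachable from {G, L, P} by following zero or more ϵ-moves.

Start with {G, L, P}.
From G via ϵ: add H.
From L via ϵ: add K.
From K via ϵ: add O.
From O via ϵ: add B, E.
From E via ϵ: add M.
From M via ϵ: add C.
No new states can be added; the closed set is {B, C, E, G, H, K, L, M, O, P}.

{B, C, E, G, H, K, L, M, O, P}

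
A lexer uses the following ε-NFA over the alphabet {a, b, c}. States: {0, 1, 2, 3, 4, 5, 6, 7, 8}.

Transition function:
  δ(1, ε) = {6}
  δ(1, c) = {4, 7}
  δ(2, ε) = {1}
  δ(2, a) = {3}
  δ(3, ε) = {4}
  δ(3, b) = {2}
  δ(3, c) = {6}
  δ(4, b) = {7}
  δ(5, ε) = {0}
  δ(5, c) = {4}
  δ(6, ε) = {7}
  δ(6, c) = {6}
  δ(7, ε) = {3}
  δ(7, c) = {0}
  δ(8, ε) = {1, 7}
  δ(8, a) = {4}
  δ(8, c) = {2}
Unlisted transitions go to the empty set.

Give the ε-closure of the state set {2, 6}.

{1, 2, 3, 4, 6, 7}

Start with {2, 6}.
From 2 via ε: add 1.
From 6 via ε: add 7.
From 7 via ε: add 3.
From 3 via ε: add 4.
No new states can be added; the closed set is {1, 2, 3, 4, 6, 7}.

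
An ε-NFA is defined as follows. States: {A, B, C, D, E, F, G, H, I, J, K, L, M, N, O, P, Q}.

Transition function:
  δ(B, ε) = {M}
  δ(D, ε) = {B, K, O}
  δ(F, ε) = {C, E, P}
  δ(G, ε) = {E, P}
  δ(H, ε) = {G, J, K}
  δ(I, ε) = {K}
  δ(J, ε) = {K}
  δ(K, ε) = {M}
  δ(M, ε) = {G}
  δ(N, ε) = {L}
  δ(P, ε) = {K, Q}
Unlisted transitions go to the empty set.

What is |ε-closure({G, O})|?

Start with {G, O}.
From G via ε: add E, P.
From P via ε: add K, Q.
From K via ε: add M.
ε-closure = {E, G, K, M, O, P, Q}, which has 7 states.

7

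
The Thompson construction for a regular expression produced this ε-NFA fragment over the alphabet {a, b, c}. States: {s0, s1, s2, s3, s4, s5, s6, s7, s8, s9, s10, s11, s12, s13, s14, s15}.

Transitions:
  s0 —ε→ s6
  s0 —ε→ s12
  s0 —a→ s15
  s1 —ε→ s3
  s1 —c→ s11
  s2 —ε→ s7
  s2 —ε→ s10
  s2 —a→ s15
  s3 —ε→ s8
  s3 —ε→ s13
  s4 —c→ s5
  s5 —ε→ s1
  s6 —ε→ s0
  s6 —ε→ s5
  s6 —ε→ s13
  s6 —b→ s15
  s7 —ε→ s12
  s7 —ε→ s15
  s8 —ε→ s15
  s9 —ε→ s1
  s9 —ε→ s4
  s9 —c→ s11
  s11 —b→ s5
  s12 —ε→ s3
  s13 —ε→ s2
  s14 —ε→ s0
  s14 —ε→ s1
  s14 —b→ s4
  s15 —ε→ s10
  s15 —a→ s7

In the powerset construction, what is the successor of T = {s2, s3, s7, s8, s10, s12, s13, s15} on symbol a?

{s2, s3, s7, s8, s10, s12, s13, s15}

s2 on a → {s15}.
s15 on a → {s7}.
No a-transition from s3, s7, s8, s10, s12, s13.
Union after reading a: {s7, s15}.
Now take the ε-closure:
From s7 via ε: add s12.
From s15 via ε: add s10.
From s12 via ε: add s3.
From s3 via ε: add s8, s13.
From s13 via ε: add s2.
No new states can be added; the closed set is {s2, s3, s7, s8, s10, s12, s13, s15}.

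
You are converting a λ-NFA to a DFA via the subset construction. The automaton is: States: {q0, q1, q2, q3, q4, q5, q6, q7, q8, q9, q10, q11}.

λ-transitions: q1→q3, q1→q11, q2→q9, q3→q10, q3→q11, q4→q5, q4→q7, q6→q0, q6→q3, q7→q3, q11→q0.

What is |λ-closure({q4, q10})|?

7

Start with {q4, q10}.
From q4 via λ: add q5, q7.
From q7 via λ: add q3.
From q3 via λ: add q11.
From q11 via λ: add q0.
λ-closure = {q0, q3, q4, q5, q7, q10, q11}, which has 7 states.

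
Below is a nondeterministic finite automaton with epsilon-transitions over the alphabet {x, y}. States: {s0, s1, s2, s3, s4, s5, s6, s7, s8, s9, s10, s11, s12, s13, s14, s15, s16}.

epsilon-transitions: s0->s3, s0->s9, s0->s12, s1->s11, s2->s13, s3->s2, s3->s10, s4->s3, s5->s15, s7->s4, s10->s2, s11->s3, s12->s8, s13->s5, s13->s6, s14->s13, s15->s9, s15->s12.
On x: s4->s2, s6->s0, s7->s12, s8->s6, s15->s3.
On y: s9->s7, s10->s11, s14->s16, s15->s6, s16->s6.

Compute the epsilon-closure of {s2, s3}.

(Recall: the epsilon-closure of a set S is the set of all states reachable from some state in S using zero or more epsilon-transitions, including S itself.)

Start with {s2, s3}.
From s2 via epsilon: add s13.
From s3 via epsilon: add s10.
From s13 via epsilon: add s5, s6.
From s5 via epsilon: add s15.
From s15 via epsilon: add s9, s12.
From s12 via epsilon: add s8.
No new states can be added; the closed set is {s2, s3, s5, s6, s8, s9, s10, s12, s13, s15}.

{s2, s3, s5, s6, s8, s9, s10, s12, s13, s15}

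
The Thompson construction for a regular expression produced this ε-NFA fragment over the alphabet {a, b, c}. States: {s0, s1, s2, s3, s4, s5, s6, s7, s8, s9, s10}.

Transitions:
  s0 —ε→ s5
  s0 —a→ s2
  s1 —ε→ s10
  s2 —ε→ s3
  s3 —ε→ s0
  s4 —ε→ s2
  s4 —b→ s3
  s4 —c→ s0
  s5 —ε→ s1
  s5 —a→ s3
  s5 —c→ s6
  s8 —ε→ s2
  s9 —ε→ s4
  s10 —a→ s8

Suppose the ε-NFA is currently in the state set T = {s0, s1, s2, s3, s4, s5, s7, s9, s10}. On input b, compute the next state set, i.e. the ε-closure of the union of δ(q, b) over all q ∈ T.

{s0, s1, s3, s5, s10}

s4 on b → {s3}.
No b-transition from s0, s1, s2, s3, s5, s7, s9, s10.
Union after reading b: {s3}.
Now take the ε-closure:
From s3 via ε: add s0.
From s0 via ε: add s5.
From s5 via ε: add s1.
From s1 via ε: add s10.
No new states can be added; the closed set is {s0, s1, s3, s5, s10}.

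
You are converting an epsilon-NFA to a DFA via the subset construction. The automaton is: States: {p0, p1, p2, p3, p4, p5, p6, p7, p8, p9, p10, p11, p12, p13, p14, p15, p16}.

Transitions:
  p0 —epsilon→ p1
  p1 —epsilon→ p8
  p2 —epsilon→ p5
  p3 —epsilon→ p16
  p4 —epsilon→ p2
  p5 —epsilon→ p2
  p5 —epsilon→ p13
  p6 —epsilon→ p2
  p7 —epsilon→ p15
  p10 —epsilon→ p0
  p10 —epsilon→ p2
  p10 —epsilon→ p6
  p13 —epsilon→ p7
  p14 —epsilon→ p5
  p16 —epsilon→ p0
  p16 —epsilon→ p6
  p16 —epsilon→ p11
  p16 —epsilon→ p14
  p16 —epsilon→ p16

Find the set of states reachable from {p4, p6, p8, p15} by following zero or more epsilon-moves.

{p2, p4, p5, p6, p7, p8, p13, p15}

Start with {p4, p6, p8, p15}.
From p4 via epsilon: add p2.
From p2 via epsilon: add p5.
From p5 via epsilon: add p13.
From p13 via epsilon: add p7.
No new states can be added; the closed set is {p2, p4, p5, p6, p7, p8, p13, p15}.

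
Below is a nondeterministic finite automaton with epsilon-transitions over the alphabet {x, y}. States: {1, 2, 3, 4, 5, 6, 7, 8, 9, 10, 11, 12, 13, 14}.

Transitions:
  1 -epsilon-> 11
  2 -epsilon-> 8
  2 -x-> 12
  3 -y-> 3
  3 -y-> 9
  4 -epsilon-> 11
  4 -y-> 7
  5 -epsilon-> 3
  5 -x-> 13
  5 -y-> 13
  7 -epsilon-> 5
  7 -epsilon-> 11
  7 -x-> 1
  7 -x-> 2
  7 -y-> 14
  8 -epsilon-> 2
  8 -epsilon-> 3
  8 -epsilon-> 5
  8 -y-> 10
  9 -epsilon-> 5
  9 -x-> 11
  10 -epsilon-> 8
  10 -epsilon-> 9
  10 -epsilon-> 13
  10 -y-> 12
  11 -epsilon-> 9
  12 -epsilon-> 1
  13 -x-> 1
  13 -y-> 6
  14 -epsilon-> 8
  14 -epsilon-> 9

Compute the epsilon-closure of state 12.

{1, 3, 5, 9, 11, 12}

Start with {12}.
From 12 via epsilon: add 1.
From 1 via epsilon: add 11.
From 11 via epsilon: add 9.
From 9 via epsilon: add 5.
From 5 via epsilon: add 3.
No new states can be added; the closed set is {1, 3, 5, 9, 11, 12}.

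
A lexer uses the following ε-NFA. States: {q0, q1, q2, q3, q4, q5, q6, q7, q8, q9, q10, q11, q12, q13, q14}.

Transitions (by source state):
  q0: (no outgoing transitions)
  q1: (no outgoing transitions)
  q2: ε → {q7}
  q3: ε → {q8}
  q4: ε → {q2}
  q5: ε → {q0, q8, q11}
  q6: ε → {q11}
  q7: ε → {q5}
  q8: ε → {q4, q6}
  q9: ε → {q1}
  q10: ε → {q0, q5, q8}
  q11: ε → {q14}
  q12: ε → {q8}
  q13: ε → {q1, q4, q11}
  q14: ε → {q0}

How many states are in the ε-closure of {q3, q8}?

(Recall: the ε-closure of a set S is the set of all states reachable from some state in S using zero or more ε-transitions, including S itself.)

10

Start with {q3, q8}.
From q8 via ε: add q4, q6.
From q4 via ε: add q2.
From q6 via ε: add q11.
From q2 via ε: add q7.
From q11 via ε: add q14.
From q7 via ε: add q5.
From q14 via ε: add q0.
ε-closure = {q0, q2, q3, q4, q5, q6, q7, q8, q11, q14}, which has 10 states.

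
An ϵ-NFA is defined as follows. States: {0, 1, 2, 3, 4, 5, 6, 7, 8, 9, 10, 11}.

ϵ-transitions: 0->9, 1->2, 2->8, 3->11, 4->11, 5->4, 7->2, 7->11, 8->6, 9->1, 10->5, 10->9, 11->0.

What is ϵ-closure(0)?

Start with {0}.
From 0 via ϵ: add 9.
From 9 via ϵ: add 1.
From 1 via ϵ: add 2.
From 2 via ϵ: add 8.
From 8 via ϵ: add 6.
No new states can be added; the closed set is {0, 1, 2, 6, 8, 9}.

{0, 1, 2, 6, 8, 9}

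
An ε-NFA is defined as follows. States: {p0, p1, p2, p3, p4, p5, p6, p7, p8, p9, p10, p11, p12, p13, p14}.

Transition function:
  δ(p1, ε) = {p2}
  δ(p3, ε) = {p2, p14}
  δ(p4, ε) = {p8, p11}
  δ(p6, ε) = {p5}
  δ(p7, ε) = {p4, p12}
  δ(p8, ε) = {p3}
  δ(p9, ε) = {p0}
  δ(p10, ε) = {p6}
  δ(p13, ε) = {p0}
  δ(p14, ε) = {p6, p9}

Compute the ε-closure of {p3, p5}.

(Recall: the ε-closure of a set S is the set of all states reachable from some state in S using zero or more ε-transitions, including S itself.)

{p0, p2, p3, p5, p6, p9, p14}

Start with {p3, p5}.
From p3 via ε: add p2, p14.
From p14 via ε: add p6, p9.
From p9 via ε: add p0.
No new states can be added; the closed set is {p0, p2, p3, p5, p6, p9, p14}.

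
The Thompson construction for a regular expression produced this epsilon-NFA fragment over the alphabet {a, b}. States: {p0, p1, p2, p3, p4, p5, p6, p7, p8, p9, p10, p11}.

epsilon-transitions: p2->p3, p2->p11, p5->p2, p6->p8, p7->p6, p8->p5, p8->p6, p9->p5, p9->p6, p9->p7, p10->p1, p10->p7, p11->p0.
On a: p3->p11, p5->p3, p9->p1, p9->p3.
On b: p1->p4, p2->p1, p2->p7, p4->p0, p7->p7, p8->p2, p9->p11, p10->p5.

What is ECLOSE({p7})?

Start with {p7}.
From p7 via epsilon: add p6.
From p6 via epsilon: add p8.
From p8 via epsilon: add p5.
From p5 via epsilon: add p2.
From p2 via epsilon: add p3, p11.
From p11 via epsilon: add p0.
No new states can be added; the closed set is {p0, p2, p3, p5, p6, p7, p8, p11}.

{p0, p2, p3, p5, p6, p7, p8, p11}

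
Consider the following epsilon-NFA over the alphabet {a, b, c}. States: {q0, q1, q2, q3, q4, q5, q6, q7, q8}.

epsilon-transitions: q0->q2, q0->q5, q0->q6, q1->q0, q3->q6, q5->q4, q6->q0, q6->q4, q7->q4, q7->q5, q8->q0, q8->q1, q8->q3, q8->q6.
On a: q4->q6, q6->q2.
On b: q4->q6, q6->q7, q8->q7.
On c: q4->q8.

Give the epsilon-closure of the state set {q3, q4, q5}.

{q0, q2, q3, q4, q5, q6}

Start with {q3, q4, q5}.
From q3 via epsilon: add q6.
From q6 via epsilon: add q0.
From q0 via epsilon: add q2.
No new states can be added; the closed set is {q0, q2, q3, q4, q5, q6}.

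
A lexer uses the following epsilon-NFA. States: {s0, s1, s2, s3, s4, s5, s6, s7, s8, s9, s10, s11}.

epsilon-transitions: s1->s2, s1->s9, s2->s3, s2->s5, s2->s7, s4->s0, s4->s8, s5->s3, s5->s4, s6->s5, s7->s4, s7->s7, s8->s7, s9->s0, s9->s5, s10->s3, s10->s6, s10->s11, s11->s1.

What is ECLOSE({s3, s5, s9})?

{s0, s3, s4, s5, s7, s8, s9}

Start with {s3, s5, s9}.
From s5 via epsilon: add s4.
From s9 via epsilon: add s0.
From s4 via epsilon: add s8.
From s8 via epsilon: add s7.
No new states can be added; the closed set is {s0, s3, s4, s5, s7, s8, s9}.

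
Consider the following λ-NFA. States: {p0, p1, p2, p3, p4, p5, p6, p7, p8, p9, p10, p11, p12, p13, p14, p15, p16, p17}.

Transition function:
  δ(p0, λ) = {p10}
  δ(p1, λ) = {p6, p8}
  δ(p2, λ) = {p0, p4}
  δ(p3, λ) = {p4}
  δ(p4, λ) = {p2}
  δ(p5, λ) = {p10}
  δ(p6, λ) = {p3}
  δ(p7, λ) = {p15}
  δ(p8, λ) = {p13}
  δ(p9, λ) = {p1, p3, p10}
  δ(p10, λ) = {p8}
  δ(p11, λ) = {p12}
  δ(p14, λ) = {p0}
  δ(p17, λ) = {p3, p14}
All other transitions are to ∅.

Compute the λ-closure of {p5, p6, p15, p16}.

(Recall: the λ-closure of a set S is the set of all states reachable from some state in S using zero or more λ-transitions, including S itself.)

Start with {p5, p6, p15, p16}.
From p5 via λ: add p10.
From p6 via λ: add p3.
From p3 via λ: add p4.
From p10 via λ: add p8.
From p4 via λ: add p2.
From p8 via λ: add p13.
From p2 via λ: add p0.
No new states can be added; the closed set is {p0, p2, p3, p4, p5, p6, p8, p10, p13, p15, p16}.

{p0, p2, p3, p4, p5, p6, p8, p10, p13, p15, p16}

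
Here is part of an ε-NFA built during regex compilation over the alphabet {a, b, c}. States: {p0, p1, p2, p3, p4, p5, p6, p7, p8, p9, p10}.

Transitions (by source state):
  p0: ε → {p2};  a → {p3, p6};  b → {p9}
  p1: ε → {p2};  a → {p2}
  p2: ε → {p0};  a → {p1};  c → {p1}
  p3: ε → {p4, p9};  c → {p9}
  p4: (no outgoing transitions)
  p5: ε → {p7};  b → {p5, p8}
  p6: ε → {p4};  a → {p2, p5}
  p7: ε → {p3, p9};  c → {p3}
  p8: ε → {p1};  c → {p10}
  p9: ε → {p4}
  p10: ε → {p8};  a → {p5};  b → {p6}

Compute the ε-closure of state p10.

{p0, p1, p2, p8, p10}

Start with {p10}.
From p10 via ε: add p8.
From p8 via ε: add p1.
From p1 via ε: add p2.
From p2 via ε: add p0.
No new states can be added; the closed set is {p0, p1, p2, p8, p10}.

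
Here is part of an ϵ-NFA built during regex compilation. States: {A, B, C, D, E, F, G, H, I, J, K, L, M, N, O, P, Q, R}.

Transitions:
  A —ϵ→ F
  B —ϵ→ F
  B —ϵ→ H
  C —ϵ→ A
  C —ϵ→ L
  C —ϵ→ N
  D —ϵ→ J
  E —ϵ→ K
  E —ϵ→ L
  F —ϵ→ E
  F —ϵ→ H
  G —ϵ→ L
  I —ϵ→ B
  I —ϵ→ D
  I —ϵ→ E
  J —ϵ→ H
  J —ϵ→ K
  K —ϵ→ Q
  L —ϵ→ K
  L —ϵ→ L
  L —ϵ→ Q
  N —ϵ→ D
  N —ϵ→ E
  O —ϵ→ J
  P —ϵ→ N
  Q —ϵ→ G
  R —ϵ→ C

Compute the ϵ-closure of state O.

{G, H, J, K, L, O, Q}

Start with {O}.
From O via ϵ: add J.
From J via ϵ: add H, K.
From K via ϵ: add Q.
From Q via ϵ: add G.
From G via ϵ: add L.
No new states can be added; the closed set is {G, H, J, K, L, O, Q}.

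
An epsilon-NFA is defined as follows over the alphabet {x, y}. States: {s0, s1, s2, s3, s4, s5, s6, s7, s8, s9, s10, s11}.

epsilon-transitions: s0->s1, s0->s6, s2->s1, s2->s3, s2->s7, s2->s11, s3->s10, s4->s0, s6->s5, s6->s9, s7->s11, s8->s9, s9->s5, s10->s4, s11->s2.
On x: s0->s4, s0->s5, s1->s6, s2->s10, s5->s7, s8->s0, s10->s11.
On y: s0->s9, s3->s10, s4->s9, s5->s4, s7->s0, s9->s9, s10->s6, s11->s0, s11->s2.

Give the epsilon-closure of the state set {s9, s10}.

Start with {s9, s10}.
From s9 via epsilon: add s5.
From s10 via epsilon: add s4.
From s4 via epsilon: add s0.
From s0 via epsilon: add s1, s6.
No new states can be added; the closed set is {s0, s1, s4, s5, s6, s9, s10}.

{s0, s1, s4, s5, s6, s9, s10}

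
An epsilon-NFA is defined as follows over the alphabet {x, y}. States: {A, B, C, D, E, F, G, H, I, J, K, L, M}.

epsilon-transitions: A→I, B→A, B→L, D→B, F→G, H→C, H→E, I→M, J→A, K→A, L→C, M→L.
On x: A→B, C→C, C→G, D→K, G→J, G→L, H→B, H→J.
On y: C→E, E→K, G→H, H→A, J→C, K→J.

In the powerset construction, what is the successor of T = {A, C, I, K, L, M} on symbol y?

C on y → {E}.
K on y → {J}.
No y-transition from A, I, L, M.
Union after reading y: {E, J}.
Now take the epsilon-closure:
From J via epsilon: add A.
From A via epsilon: add I.
From I via epsilon: add M.
From M via epsilon: add L.
From L via epsilon: add C.
No new states can be added; the closed set is {A, C, E, I, J, L, M}.

{A, C, E, I, J, L, M}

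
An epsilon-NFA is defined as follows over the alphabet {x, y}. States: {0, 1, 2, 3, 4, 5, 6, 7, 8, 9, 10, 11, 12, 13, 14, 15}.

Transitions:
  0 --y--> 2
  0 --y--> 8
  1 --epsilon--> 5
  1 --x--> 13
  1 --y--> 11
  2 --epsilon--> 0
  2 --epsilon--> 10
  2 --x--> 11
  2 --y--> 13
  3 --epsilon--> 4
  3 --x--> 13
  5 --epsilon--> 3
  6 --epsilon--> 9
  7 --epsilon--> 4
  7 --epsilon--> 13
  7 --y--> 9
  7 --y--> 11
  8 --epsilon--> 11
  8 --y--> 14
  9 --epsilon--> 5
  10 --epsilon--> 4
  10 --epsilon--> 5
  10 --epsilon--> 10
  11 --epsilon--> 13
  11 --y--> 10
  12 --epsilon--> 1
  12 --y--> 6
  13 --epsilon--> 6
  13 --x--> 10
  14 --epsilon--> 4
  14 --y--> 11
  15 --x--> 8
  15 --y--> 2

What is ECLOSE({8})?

{3, 4, 5, 6, 8, 9, 11, 13}

Start with {8}.
From 8 via epsilon: add 11.
From 11 via epsilon: add 13.
From 13 via epsilon: add 6.
From 6 via epsilon: add 9.
From 9 via epsilon: add 5.
From 5 via epsilon: add 3.
From 3 via epsilon: add 4.
No new states can be added; the closed set is {3, 4, 5, 6, 8, 9, 11, 13}.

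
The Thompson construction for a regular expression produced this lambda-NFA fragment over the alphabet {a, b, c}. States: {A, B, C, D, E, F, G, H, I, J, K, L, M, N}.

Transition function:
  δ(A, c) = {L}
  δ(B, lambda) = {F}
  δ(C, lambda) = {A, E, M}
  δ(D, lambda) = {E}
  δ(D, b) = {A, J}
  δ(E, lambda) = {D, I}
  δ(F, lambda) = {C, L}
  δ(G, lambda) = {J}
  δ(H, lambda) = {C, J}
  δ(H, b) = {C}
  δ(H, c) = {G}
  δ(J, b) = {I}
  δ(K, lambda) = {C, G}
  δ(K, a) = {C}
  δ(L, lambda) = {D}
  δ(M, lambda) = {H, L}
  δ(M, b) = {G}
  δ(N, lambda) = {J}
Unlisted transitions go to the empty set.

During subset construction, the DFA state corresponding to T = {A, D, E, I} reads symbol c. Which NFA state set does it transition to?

{D, E, I, L}

A on c → {L}.
No c-transition from D, E, I.
Union after reading c: {L}.
Now take the lambda-closure:
From L via lambda: add D.
From D via lambda: add E.
From E via lambda: add I.
No new states can be added; the closed set is {D, E, I, L}.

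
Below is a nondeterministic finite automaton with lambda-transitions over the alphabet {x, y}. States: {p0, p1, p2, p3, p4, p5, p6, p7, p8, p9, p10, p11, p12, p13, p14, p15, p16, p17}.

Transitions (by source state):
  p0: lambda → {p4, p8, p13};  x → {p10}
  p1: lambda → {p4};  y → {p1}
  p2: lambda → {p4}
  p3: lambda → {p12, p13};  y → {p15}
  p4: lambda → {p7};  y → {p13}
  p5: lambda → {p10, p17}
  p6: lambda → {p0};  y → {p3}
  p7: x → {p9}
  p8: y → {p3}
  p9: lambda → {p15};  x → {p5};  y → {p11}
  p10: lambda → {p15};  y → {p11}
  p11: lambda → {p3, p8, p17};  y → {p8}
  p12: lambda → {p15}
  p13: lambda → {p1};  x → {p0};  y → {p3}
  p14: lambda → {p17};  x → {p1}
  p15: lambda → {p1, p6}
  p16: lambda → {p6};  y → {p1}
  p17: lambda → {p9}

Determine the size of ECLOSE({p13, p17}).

Start with {p13, p17}.
From p13 via lambda: add p1.
From p17 via lambda: add p9.
From p1 via lambda: add p4.
From p9 via lambda: add p15.
From p4 via lambda: add p7.
From p15 via lambda: add p6.
From p6 via lambda: add p0.
From p0 via lambda: add p8.
lambda-closure = {p0, p1, p4, p6, p7, p8, p9, p13, p15, p17}, which has 10 states.

10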